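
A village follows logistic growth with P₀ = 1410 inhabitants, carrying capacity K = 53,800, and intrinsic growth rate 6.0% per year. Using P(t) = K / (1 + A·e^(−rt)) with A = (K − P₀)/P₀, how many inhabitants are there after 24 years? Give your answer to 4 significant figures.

A = (53800 − 1410)/1410 = 37.15603
P(24) = 53800 / (1 + 37.15603·e^(−0.06·24)) = 53800 / (1 + 37.15603·0.236928)
= 53800 / 9.80329 ≈ 5487.95

≈ 5,488 inhabitants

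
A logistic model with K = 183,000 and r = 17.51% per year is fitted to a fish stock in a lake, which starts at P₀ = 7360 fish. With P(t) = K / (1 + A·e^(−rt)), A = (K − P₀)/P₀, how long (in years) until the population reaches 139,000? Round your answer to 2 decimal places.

t ≈ 24.69 years

A = (183000 − 7360)/7360 = 23.86413
139000 = 183000/(1 + 23.86413·e^(−0.1751t)) → 1 + 23.86413·e^(−0.1751t) = 1.31655
e^(−0.1751t) = 0.013265 → t = ln(75.38896)/0.1751 = 4.32266/0.1751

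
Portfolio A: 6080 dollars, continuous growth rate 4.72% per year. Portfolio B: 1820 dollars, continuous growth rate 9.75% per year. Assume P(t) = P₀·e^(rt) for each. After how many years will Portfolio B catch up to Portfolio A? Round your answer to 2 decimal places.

6080·e^(0.0472t) = 1820·e^(0.0975t)
6080/1820 = e^((0.0975 − 0.0472)t) → ln(3.34066) = 0.0503·t
t = 1.20617 / 0.0503

t ≈ 23.98 years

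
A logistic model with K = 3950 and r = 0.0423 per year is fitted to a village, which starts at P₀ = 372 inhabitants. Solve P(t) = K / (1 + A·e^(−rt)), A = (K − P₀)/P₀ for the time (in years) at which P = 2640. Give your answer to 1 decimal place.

t ≈ 70.1 years

A = (3950 − 372)/372 = 9.61828
2640 = 3950/(1 + 9.61828·e^(−0.0423t)) → 1 + 9.61828·e^(−0.0423t) = 1.49621
e^(−0.0423t) = 0.051591 → t = ln(19.3834)/0.0423 = 2.96442/0.0423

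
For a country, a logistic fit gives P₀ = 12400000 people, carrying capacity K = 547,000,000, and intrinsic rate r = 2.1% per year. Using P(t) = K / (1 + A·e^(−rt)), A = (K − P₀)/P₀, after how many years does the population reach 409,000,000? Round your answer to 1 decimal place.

A = (547000000 − 12400000)/12400000 = 43.1129
409000000 = 547000000/(1 + 43.1129·e^(−0.021t)) → 1 + 43.1129·e^(−0.021t) = 1.33741
e^(−0.021t) = 0.007826 → t = ln(127.77665)/0.021 = 4.85028/0.021

t ≈ 231.0 years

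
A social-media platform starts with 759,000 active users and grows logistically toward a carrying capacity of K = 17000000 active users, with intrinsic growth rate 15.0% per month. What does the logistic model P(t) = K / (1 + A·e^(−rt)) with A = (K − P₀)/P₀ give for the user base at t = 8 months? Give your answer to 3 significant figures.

≈ 2,280,000 active users

A = (17000000 − 759000)/759000 = 21.39789
P(8) = 17000000 / (1 + 21.39789·e^(−0.15·8)) = 17000000 / (1 + 21.39789·0.301194)
= 17000000 / 7.44492 ≈ 2283435.85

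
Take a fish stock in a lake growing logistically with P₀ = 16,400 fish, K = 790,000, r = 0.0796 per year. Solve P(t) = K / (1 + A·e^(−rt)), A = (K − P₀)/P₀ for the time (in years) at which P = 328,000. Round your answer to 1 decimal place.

t ≈ 44.1 years

A = (790000 − 16400)/16400 = 47.17073
328000 = 790000/(1 + 47.17073·e^(−0.0796t)) → 1 + 47.17073·e^(−0.0796t) = 2.40854
e^(−0.0796t) = 0.02986 → t = ln(33.48918)/0.0796 = 3.51122/0.0796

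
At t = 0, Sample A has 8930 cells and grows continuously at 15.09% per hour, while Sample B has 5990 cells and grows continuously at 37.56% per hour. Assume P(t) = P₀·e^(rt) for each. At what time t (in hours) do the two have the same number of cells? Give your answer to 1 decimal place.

8930·e^(0.1509t) = 5990·e^(0.3756t)
8930/5990 = e^((0.3756 − 0.1509)t) → ln(1.49082) = 0.2247·t
t = 0.39932 / 0.2247

t ≈ 1.8 hours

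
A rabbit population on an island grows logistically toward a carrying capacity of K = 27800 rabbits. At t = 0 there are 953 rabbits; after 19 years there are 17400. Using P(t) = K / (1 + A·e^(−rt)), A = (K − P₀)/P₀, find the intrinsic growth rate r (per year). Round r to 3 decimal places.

A = (27800 − 953)/953 = 28.17104
17400 = 27800/(1 + 28.17104·e^(−r·19)) → e^(−19r) = (1.5977 − 1)/28.17104 = 0.021217
r = −ln(0.021217)/19 = 3.85296/19

r ≈ 0.203 per year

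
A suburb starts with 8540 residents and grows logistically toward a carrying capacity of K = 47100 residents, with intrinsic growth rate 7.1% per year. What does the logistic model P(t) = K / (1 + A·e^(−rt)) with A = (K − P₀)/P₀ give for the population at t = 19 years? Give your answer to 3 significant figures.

A = (47100 − 8540)/8540 = 4.51522
P(19) = 47100 / (1 + 4.51522·e^(−0.071·19)) = 47100 / (1 + 4.51522·0.2595)
= 47100 / 2.1717 ≈ 21688.09

≈ 21,700 residents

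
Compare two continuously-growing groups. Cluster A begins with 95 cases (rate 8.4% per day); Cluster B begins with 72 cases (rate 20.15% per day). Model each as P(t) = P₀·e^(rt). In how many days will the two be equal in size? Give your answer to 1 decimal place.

95·e^(0.084t) = 72·e^(0.2015t)
95/72 = e^((0.2015 − 0.084)t) → ln(1.31944) = 0.1175·t
t = 0.27721 / 0.1175

t ≈ 2.4 days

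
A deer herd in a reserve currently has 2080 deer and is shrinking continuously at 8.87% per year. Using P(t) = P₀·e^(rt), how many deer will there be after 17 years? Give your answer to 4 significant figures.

P(17) = 2080 · e^(-0.0887·17) = 2080 · e^(-1.5079)
= 2080 · 0.22137 ≈ 460.46

≈ 460.5 deer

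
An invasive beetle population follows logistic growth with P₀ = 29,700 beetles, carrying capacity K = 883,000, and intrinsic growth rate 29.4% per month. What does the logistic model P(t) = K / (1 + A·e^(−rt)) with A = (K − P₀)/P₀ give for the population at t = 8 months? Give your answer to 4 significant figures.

A = (883000 − 29700)/29700 = 28.73064
P(8) = 883000 / (1 + 28.73064·e^(−0.294·8)) = 883000 / (1 + 28.73064·0.095179)
= 883000 / 3.73454 ≈ 236441.28

≈ 236,400 beetles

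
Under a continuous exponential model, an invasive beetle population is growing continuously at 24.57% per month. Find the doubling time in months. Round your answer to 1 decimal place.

doubling time = ln(2) / |r| = 0.69315 / 0.2457

doubling time ≈ 2.8 months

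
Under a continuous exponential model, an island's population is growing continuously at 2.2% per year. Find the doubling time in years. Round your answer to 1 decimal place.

doubling time ≈ 31.5 years

doubling time = ln(2) / |r| = 0.69315 / 0.022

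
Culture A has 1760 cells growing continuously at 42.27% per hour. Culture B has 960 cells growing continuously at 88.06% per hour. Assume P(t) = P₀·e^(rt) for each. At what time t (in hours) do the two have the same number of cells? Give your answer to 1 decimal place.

t ≈ 1.3 hours

1760·e^(0.4227t) = 960·e^(0.8806t)
1760/960 = e^((0.8806 − 0.4227)t) → ln(1.83333) = 0.4579·t
t = 0.60614 / 0.4579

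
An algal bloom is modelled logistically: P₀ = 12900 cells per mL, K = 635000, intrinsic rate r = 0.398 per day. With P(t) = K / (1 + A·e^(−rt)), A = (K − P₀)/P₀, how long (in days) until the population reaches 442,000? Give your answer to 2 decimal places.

t ≈ 11.82 days

A = (635000 − 12900)/12900 = 48.22481
442000 = 635000/(1 + 48.22481·e^(−0.398t)) → 1 + 48.22481·e^(−0.398t) = 1.43665
e^(−0.398t) = 0.009055 → t = ln(110.4423)/0.398 = 4.70449/0.398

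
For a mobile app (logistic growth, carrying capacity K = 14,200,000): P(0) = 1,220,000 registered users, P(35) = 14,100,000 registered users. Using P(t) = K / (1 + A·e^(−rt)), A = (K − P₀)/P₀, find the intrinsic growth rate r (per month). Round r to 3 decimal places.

r ≈ 0.209 per month

A = (14200000 − 1220000)/1220000 = 10.63934
14100000 = 14200000/(1 + 10.63934·e^(−r·35)) → e^(−35r) = (1.00709 − 1)/10.63934 = 0.000667
r = −ln(0.000667)/35 = 7.31332/35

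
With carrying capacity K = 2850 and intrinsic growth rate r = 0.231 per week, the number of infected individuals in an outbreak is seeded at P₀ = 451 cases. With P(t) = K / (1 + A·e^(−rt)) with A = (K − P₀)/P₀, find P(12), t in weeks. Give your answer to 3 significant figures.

A = (2850 − 451)/451 = 5.31929
P(12) = 2850 / (1 + 5.31929·e^(−0.231·12)) = 2850 / (1 + 5.31929·0.062537)
= 2850 / 1.33265 ≈ 2138.59

≈ 2,140 cases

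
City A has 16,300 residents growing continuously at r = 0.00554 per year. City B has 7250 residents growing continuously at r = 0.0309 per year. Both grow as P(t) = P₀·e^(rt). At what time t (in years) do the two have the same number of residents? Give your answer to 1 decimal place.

t ≈ 31.9 years

16300·e^(0.00554t) = 7250·e^(0.0309t)
16300/7250 = e^((0.0309 − 0.00554)t) → ln(2.24828) = 0.02536·t
t = 0.81016 / 0.02536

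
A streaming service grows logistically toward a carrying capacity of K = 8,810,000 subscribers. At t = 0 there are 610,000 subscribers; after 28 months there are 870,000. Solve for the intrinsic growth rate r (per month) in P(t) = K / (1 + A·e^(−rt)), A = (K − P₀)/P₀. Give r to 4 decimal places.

A = (8810000 − 610000)/610000 = 13.44262
870000 = 8810000/(1 + 13.44262·e^(−r·28)) → e^(−28r) = (10.12644 − 1)/13.44262 = 0.678918
r = −ln(0.678918)/28 = 0.38726/28

r ≈ 0.0138 per month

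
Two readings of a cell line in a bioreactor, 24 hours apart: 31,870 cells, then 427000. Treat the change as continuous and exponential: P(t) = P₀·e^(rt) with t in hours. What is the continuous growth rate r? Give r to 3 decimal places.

427000 = 31870 · e^(r·24)
e^(24r) = 427000/31870 = 13.39818
r = ln(13.39818) / 24 = 2.59512 / 24

r ≈ 0.108 per hour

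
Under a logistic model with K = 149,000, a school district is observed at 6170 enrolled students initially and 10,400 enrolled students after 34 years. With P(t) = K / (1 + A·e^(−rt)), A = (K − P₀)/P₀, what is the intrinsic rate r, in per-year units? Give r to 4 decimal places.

r ≈ 0.0162 per year

A = (149000 − 6170)/6170 = 23.14911
10400 = 149000/(1 + 23.14911·e^(−r·34)) → e^(−34r) = (14.32692 − 1)/23.14911 = 0.575699
r = −ln(0.575699)/34 = 0.55217/34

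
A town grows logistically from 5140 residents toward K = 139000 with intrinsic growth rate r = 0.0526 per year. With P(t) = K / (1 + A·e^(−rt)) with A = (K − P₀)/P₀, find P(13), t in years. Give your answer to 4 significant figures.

A = (139000 − 5140)/5140 = 26.0428
P(13) = 139000 / (1 + 26.0428·e^(−0.0526·13)) = 139000 / (1 + 26.0428·0.504696)
= 139000 / 14.14368 ≈ 9827.71

≈ 9,828 residents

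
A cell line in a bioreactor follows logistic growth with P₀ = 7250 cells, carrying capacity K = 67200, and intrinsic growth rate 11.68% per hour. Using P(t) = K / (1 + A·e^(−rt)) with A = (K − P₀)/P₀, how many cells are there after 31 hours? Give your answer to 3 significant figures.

A = (67200 − 7250)/7250 = 8.26897
P(31) = 67200 / (1 + 8.26897·e^(−0.1168·31)) = 67200 / (1 + 8.26897·0.026761)
= 67200 / 1.22129 ≈ 55023.88

≈ 55,000 cells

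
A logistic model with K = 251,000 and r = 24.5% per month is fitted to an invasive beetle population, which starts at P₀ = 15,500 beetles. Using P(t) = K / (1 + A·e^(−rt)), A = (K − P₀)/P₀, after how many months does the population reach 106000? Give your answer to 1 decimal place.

A = (251000 − 15500)/15500 = 15.19355
106000 = 251000/(1 + 15.19355·e^(−0.245t)) → 1 + 15.19355·e^(−0.245t) = 2.36792
e^(−0.245t) = 0.090033 → t = ln(11.10701)/0.245 = 2.40758/0.245

t ≈ 9.8 months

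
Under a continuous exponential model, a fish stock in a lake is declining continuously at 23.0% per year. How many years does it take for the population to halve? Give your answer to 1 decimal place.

half-life ≈ 3.0 years

half-life = ln(2) / |r| = 0.69315 / 0.23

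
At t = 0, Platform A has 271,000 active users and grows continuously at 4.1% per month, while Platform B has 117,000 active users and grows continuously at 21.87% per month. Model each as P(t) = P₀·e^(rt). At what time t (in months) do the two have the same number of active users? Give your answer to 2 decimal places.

t ≈ 4.73 months

271000·e^(0.041t) = 117000·e^(0.2187t)
271000/117000 = e^((0.2187 − 0.041)t) → ln(2.31624) = 0.1777·t
t = 0.83994 / 0.1777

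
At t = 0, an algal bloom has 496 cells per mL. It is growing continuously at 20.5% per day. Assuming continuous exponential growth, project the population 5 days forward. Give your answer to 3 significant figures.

P(5) = 496 · e^(0.205·5) = 496 · e^(1.025)
= 496 · 2.7871 ≈ 1382.4

≈ 1,380 cells per mL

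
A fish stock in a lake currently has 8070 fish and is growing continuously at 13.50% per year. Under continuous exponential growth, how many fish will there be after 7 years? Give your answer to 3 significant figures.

≈ 20,800 fish

P(7) = 8070 · e^(0.135·7) = 8070 · e^(0.945)
= 8070 · 2.57281 ≈ 20762.6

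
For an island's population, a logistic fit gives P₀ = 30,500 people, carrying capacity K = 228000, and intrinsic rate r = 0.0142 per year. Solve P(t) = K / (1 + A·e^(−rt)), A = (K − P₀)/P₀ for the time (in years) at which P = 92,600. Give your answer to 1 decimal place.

A = (228000 − 30500)/30500 = 6.47541
92600 = 228000/(1 + 6.47541·e^(−0.0142t)) → 1 + 6.47541·e^(−0.0142t) = 2.4622
e^(−0.0142t) = 0.225809 → t = ln(4.42853)/0.0142 = 1.48807/0.0142

t ≈ 104.8 years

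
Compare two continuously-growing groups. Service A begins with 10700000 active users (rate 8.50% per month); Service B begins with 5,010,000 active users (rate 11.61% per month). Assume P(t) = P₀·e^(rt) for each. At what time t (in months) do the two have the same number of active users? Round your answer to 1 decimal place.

t ≈ 24.4 months

10700000·e^(0.085t) = 5010000·e^(0.1161t)
10700000/5010000 = e^((0.1161 − 0.085)t) → ln(2.13573) = 0.0311·t
t = 0.75881 / 0.0311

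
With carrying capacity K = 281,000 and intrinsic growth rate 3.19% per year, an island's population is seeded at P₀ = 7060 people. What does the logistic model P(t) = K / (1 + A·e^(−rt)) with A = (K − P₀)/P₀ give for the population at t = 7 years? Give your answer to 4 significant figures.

A = (281000 − 7060)/7060 = 38.8017
P(7) = 281000 / (1 + 38.8017·e^(−0.0319·7)) = 281000 / (1 + 38.8017·0.799875)
= 281000 / 32.0365 ≈ 8771.24

≈ 8,771 people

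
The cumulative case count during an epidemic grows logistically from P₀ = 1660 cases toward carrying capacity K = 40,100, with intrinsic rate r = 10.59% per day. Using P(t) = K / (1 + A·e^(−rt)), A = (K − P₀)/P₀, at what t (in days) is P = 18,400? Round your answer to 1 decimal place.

A = (40100 − 1660)/1660 = 23.15663
18400 = 40100/(1 + 23.15663·e^(−0.1059t)) → 1 + 23.15663·e^(−0.1059t) = 2.17935
e^(−0.1059t) = 0.050929 → t = ln(19.63511)/0.1059 = 2.97732/0.1059

t ≈ 28.1 days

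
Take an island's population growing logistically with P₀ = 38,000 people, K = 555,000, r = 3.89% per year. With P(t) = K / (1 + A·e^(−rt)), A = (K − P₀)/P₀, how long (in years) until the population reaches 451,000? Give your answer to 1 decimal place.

t ≈ 104.8 years

A = (555000 − 38000)/38000 = 13.60526
451000 = 555000/(1 + 13.60526·e^(−0.0389t)) → 1 + 13.60526·e^(−0.0389t) = 1.2306
e^(−0.0389t) = 0.016949 → t = ln(58.99975)/0.0389 = 4.07753/0.0389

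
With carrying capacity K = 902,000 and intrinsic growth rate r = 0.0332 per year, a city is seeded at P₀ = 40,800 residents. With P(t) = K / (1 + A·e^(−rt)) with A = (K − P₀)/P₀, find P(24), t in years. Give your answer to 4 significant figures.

A = (902000 − 40800)/40800 = 21.10784
P(24) = 902000 / (1 + 21.10784·e^(−0.0332·24)) = 902000 / (1 + 21.10784·0.450769)
= 902000 / 10.51476 ≈ 85784.14

≈ 85,780 residents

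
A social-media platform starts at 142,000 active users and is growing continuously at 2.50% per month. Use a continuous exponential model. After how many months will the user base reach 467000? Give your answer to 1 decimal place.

t ≈ 47.6 months

467000 = 142000 · e^(0.025·t)
t = ln(467000/142000) / 0.025 = ln(3.28873) / 0.025 = 1.1905 / 0.025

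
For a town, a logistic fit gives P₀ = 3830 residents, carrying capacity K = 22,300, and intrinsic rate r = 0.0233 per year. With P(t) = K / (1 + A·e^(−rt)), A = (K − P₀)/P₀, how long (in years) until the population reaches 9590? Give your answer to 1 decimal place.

t ≈ 55.4 years

A = (22300 − 3830)/3830 = 4.82245
9590 = 22300/(1 + 4.82245·e^(−0.0233t)) → 1 + 4.82245·e^(−0.0233t) = 2.32534
e^(−0.0233t) = 0.274827 → t = ln(3.63866)/0.0233 = 1.29161/0.0233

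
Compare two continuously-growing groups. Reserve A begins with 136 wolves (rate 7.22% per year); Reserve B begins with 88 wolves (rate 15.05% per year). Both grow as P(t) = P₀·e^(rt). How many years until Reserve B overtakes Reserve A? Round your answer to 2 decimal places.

t ≈ 5.56 years

136·e^(0.0722t) = 88·e^(0.1505t)
136/88 = e^((0.1505 − 0.0722)t) → ln(1.54545) = 0.0783·t
t = 0.43532 / 0.0783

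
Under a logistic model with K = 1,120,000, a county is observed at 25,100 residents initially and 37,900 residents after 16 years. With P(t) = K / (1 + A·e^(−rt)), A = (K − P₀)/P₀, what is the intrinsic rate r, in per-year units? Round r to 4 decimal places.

r ≈ 0.0265 per year

A = (1120000 − 25100)/25100 = 43.62151
37900 = 1120000/(1 + 43.62151·e^(−r·16)) → e^(−16r) = (29.55145 − 1)/43.62151 = 0.654527
r = −ln(0.654527)/16 = 0.42384/16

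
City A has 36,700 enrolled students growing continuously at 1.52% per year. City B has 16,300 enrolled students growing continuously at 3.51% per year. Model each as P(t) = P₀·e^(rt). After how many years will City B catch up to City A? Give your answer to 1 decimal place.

36700·e^(0.0152t) = 16300·e^(0.0351t)
36700/16300 = e^((0.0351 − 0.0152)t) → ln(2.25153) = 0.0199·t
t = 0.81161 / 0.0199

t ≈ 40.8 years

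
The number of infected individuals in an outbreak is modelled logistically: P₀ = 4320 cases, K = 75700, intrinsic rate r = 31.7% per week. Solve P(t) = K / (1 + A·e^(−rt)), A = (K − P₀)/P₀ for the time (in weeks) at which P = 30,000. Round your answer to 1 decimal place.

A = (75700 − 4320)/4320 = 16.52315
30000 = 75700/(1 + 16.52315·e^(−0.317t)) → 1 + 16.52315·e^(−0.317t) = 2.52333
e^(−0.317t) = 0.092194 → t = ln(10.84671)/0.317 = 2.38386/0.317

t ≈ 7.5 weeks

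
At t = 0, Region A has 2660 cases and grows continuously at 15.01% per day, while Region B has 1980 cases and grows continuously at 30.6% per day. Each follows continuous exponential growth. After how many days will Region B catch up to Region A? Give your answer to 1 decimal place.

t ≈ 1.9 days

2660·e^(0.1501t) = 1980·e^(0.306t)
2660/1980 = e^((0.306 − 0.1501)t) → ln(1.34343) = 0.1559·t
t = 0.29523 / 0.1559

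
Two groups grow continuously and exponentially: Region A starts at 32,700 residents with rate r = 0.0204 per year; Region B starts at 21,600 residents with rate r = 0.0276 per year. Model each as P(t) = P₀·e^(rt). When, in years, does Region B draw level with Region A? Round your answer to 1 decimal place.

t ≈ 57.6 years

32700·e^(0.0204t) = 21600·e^(0.0276t)
32700/21600 = e^((0.0276 − 0.0204)t) → ln(1.51389) = 0.0072·t
t = 0.41468 / 0.0072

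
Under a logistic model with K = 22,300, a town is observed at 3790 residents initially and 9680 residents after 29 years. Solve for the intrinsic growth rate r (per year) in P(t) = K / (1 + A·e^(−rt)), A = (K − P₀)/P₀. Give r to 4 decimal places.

A = (22300 − 3790)/3790 = 4.88391
9680 = 22300/(1 + 4.88391·e^(−r·29)) → e^(−29r) = (2.30372 − 1)/4.88391 = 0.266942
r = −ln(0.266942)/29 = 1.32072/29

r ≈ 0.0455 per year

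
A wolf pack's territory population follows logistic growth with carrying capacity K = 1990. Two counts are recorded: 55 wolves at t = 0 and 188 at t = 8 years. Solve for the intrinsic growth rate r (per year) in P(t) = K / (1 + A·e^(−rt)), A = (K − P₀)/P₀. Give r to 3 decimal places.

r ≈ 0.163 per year

A = (1990 − 55)/55 = 35.18182
188 = 1990/(1 + 35.18182·e^(−r·8)) → e^(−8r) = (10.58511 − 1)/35.18182 = 0.272445
r = −ln(0.272445)/8 = 1.30032/8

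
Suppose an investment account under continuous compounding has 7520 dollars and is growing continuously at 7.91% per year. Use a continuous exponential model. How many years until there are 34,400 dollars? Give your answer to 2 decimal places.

t ≈ 19.22 years

34400 = 7520 · e^(0.0791·t)
t = ln(34400/7520) / 0.0791 = ln(4.57447) / 0.0791 = 1.52049 / 0.0791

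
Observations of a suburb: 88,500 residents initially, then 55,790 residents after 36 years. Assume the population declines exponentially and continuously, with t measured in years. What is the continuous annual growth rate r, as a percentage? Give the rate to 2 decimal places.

55790 = 88500 · e^(r·36)
e^(36r) = 55790/88500 = 0.6304
r = ln(0.6304) / 36 = -0.46141 / 36

r ≈ -1.28% per year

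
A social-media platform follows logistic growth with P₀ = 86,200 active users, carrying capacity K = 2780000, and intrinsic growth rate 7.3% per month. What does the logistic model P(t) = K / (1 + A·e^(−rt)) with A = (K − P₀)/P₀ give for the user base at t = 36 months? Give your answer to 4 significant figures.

A = (2780000 − 86200)/86200 = 31.25058
P(36) = 2780000 / (1 + 31.25058·e^(−0.073·36)) = 2780000 / (1 + 31.25058·0.072223)
= 2780000 / 3.257 ≈ 853545.36

≈ 853,500 active users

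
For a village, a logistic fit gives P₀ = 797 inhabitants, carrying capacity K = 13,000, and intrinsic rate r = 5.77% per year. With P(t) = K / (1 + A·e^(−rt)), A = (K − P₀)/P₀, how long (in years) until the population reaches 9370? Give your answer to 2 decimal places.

t ≈ 63.72 years

A = (13000 − 797)/797 = 15.31117
9370 = 13000/(1 + 15.31117·e^(−0.0577t)) → 1 + 15.31117·e^(−0.0577t) = 1.38741
e^(−0.0577t) = 0.025302 → t = ln(39.52221)/0.0577 = 3.67686/0.0577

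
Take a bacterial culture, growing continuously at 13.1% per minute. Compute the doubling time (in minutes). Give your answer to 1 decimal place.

doubling time = ln(2) / |r| = 0.69315 / 0.131

doubling time ≈ 5.3 minutes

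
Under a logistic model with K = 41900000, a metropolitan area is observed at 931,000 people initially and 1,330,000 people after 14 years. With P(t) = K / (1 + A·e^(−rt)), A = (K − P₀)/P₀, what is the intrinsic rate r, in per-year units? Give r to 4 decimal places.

r ≈ 0.0262 per year

A = (41900000 − 931000)/931000 = 44.00537
1330000 = 41900000/(1 + 44.00537·e^(−r·14)) → e^(−14r) = (31.50376 − 1)/44.00537 = 0.693183
r = −ln(0.693183)/14 = 0.36646/14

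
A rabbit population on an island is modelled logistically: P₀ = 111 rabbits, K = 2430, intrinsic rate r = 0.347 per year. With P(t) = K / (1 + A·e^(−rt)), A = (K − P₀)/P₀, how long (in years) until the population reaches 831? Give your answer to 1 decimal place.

t ≈ 6.9 years

A = (2430 − 111)/111 = 20.89189
831 = 2430/(1 + 20.89189·e^(−0.347t)) → 1 + 20.89189·e^(−0.347t) = 2.92419
e^(−0.347t) = 0.092102 → t = ln(10.85751)/0.347 = 2.38486/0.347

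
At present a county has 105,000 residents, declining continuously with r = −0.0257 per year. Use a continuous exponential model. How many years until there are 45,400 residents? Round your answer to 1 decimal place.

45400 = 105000 · e^(-0.0257·t)
t = ln(45400/105000) / -0.0257 = ln(0.43238) / -0.0257 = -0.83845 / -0.0257

t ≈ 32.6 years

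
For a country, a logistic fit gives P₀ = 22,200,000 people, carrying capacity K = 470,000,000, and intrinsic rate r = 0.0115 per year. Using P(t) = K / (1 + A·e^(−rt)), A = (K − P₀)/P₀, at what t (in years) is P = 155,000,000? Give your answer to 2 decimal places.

t ≈ 199.57 years

A = (470000000 − 22200000)/22200000 = 20.17117
155000000 = 470000000/(1 + 20.17117·e^(−0.0115t)) → 1 + 20.17117·e^(−0.0115t) = 3.03226
e^(−0.0115t) = 0.100751 → t = ln(9.9255)/0.0115 = 2.29511/0.0115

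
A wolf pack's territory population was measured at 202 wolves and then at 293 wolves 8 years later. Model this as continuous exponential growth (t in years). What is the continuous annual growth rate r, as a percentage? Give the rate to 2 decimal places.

r ≈ 4.65% per year

293 = 202 · e^(r·8)
e^(8r) = 293/202 = 1.4505
r = ln(1.4505) / 8 = 0.3719 / 8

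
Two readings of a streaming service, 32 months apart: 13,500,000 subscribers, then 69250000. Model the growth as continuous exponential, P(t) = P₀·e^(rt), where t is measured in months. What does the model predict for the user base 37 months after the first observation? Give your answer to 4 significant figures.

≈ 89,410,000 subscribers

r = ln(69250000/13500000) / 32 ≈ 0.051095 per month
P(37) = 13500000 · e^(0.051095·37) = 13500000 · 6.62273 ≈ 89406834.08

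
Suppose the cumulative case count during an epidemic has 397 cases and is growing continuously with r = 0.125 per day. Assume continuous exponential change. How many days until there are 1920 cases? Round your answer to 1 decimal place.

t ≈ 12.6 days

1920 = 397 · e^(0.125·t)
t = ln(1920/397) / 0.125 = ln(4.83627) / 0.125 = 1.57614 / 0.125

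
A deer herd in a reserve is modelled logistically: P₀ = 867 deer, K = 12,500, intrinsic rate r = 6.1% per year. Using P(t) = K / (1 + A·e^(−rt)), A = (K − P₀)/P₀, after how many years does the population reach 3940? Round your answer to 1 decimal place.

A = (12500 − 867)/867 = 13.41753
3940 = 12500/(1 + 13.41753·e^(−0.061t)) → 1 + 13.41753·e^(−0.061t) = 3.17259
e^(−0.061t) = 0.161922 → t = ln(6.17583)/0.061 = 1.82064/0.061

t ≈ 29.8 years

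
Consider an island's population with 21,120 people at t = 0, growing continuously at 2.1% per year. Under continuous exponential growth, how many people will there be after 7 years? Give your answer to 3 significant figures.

P(7) = 21120 · e^(0.021·7) = 21120 · e^(0.147)
= 21120 · 1.15835 ≈ 24464.44

≈ 24,500 people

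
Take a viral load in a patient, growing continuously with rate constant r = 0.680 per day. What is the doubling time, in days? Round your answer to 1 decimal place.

doubling time = ln(2) / |r| = 0.69315 / 0.68

doubling time ≈ 1.0 days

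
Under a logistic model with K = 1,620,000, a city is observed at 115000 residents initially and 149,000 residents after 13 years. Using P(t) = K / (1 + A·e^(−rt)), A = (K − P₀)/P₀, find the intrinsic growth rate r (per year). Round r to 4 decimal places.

A = (1620000 − 115000)/115000 = 13.08696
149000 = 1620000/(1 + 13.08696·e^(−r·13)) → e^(−13r) = (10.87248 − 1)/13.08696 = 0.754376
r = −ln(0.754376)/13 = 0.28186/13

r ≈ 0.0217 per year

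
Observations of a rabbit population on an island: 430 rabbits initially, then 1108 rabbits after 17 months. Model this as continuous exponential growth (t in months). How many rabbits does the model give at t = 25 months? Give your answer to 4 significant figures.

r = ln(1108/430) / 17 ≈ 0.055678 per month
P(25) = 430 · e^(0.055678·25) = 430 · 4.02269 ≈ 1729.76

≈ 1,730 rabbits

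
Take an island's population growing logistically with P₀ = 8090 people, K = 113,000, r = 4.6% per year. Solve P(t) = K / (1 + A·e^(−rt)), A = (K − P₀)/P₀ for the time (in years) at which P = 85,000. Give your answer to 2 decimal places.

t ≈ 79.85 years

A = (113000 − 8090)/8090 = 12.96786
85000 = 113000/(1 + 12.96786·e^(−0.046t)) → 1 + 12.96786·e^(−0.046t) = 1.32941
e^(−0.046t) = 0.025402 → t = ln(39.36672)/0.046 = 3.67292/0.046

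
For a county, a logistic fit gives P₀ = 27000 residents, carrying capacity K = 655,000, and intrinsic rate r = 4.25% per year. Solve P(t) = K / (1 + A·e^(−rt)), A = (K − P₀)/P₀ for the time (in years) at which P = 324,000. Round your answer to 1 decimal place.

A = (655000 − 27000)/27000 = 23.25926
324000 = 655000/(1 + 23.25926·e^(−0.0425t)) → 1 + 23.25926·e^(−0.0425t) = 2.0216
e^(−0.0425t) = 0.043923 → t = ln(22.76737)/0.0425 = 3.12533/0.0425

t ≈ 73.5 years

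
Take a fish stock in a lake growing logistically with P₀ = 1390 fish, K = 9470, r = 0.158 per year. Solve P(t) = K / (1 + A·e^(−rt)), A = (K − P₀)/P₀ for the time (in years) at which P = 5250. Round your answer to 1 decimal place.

A = (9470 − 1390)/1390 = 5.81295
5250 = 9470/(1 + 5.81295·e^(−0.158t)) → 1 + 5.81295·e^(−0.158t) = 1.80381
e^(−0.158t) = 0.138279 → t = ln(7.23175)/0.158 = 1.97848/0.158

t ≈ 12.5 years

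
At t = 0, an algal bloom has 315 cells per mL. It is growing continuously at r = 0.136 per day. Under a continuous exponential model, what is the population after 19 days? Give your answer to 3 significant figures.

≈ 4,170 cells per mL

P(19) = 315 · e^(0.136·19) = 315 · e^(2.584)
= 315 · 13.25003 ≈ 4173.76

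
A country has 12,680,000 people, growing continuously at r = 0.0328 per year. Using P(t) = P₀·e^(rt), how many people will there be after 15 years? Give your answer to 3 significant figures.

≈ 20,700,000 people

P(15) = 12680000 · e^(0.0328·15) = 12680000 · e^(0.492)
= 12680000 · 1.63558 ≈ 20739206.63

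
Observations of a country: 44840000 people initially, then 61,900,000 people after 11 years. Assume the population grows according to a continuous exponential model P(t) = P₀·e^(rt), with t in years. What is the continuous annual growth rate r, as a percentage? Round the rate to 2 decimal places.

r ≈ 2.93% per year

61900000 = 44840000 · e^(r·11)
e^(11r) = 61900000/44840000 = 1.38046
r = ln(1.38046) / 11 = 0.32242 / 11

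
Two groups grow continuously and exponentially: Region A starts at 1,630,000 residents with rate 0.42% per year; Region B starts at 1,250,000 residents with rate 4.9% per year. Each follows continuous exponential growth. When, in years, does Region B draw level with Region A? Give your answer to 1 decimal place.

1630000·e^(0.0042t) = 1250000·e^(0.049t)
1630000/1250000 = e^((0.049 − 0.0042)t) → ln(1.304) = 0.0448·t
t = 0.26544 / 0.0448

t ≈ 5.9 years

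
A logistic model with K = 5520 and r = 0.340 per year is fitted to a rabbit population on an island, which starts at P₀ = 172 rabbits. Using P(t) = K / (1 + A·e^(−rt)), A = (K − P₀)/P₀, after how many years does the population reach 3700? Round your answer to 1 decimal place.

A = (5520 − 172)/172 = 31.09302
3700 = 5520/(1 + 31.09302·e^(−0.34t)) → 1 + 31.09302·e^(−0.34t) = 1.49189
e^(−0.34t) = 0.01582 → t = ln(63.21109)/0.34 = 4.14648/0.34

t ≈ 12.2 years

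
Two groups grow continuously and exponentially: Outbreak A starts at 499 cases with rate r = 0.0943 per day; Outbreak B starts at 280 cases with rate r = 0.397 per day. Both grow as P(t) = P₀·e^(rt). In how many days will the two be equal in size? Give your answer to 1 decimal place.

t ≈ 1.9 days

499·e^(0.0943t) = 280·e^(0.397t)
499/280 = e^((0.397 − 0.0943)t) → ln(1.78214) = 0.3027·t
t = 0.57782 / 0.3027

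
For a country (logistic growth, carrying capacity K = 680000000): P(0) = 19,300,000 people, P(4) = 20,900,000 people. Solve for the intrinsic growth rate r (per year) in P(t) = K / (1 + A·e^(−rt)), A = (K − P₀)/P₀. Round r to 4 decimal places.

A = (680000000 − 19300000)/19300000 = 34.23316
20900000 = 680000000/(1 + 34.23316·e^(−r·4)) → e^(−4r) = (32.53589 − 1)/34.23316 = 0.921209
r = −ln(0.921209)/4 = 0.08207/4

r ≈ 0.0205 per year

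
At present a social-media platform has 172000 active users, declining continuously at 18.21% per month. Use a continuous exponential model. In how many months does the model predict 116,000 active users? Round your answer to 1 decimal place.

t ≈ 2.2 months

116000 = 172000 · e^(-0.1821·t)
t = ln(116000/172000) / -0.1821 = ln(0.67442) / -0.1821 = -0.3939 / -0.1821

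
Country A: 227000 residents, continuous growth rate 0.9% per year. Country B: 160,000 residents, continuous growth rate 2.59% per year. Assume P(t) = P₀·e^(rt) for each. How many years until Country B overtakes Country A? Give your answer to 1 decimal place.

t ≈ 20.7 years

227000·e^(0.009t) = 160000·e^(0.0259t)
227000/160000 = e^((0.0259 − 0.009)t) → ln(1.41875) = 0.0169·t
t = 0.34978 / 0.0169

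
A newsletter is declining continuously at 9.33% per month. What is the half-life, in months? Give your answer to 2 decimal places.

half-life = ln(2) / |r| = 0.69315 / 0.0933

half-life ≈ 7.43 months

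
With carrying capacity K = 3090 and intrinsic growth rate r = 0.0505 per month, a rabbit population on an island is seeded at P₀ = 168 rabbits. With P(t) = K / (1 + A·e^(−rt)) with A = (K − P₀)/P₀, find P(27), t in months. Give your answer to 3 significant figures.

≈ 567 rabbits

A = (3090 − 168)/168 = 17.39286
P(27) = 3090 / (1 + 17.39286·e^(−0.0505·27)) = 3090 / (1 + 17.39286·0.255764)
= 3090 / 5.44847 ≈ 567.13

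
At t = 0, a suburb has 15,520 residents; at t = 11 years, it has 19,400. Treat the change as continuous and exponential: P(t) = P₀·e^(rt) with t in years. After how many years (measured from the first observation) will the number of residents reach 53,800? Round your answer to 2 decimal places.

r = ln(19400/15520) / 11 ≈ 0.020286 per year
t = ln(53800/15520) / r = 1.24314 / 0.020286 ≈ 61.282

t ≈ 61.28 years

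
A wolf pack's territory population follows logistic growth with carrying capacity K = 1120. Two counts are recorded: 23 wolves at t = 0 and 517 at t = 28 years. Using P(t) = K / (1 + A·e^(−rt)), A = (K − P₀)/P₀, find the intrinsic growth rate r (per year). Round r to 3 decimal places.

A = (1120 − 23)/23 = 47.69565
517 = 1120/(1 + 47.69565·e^(−r·28)) → e^(−28r) = (2.16634 − 1)/47.69565 = 0.024454
r = −ln(0.024454)/28 = 3.71097/28

r ≈ 0.133 per year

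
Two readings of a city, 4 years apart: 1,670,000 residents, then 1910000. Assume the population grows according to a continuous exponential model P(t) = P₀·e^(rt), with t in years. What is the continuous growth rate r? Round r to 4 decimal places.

r ≈ 0.0336 per year

1910000 = 1670000 · e^(r·4)
e^(4r) = 1910000/1670000 = 1.14371
r = ln(1.14371) / 4 = 0.13428 / 4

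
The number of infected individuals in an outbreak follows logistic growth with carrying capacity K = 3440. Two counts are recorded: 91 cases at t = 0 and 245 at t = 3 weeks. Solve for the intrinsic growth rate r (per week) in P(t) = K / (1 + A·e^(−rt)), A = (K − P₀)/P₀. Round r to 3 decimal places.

r ≈ 0.346 per week

A = (3440 − 91)/91 = 36.8022
245 = 3440/(1 + 36.8022·e^(−r·3)) → e^(−3r) = (14.04082 − 1)/36.8022 = 0.354349
r = −ln(0.354349)/3 = 1.03747/3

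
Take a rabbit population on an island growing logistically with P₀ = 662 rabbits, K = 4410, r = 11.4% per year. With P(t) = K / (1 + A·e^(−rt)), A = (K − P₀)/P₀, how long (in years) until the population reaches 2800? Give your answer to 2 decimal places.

t ≈ 20.06 years

A = (4410 − 662)/662 = 5.66163
2800 = 4410/(1 + 5.66163·e^(−0.114t)) → 1 + 5.66163·e^(−0.114t) = 1.575
e^(−0.114t) = 0.101561 → t = ln(9.84632)/0.114 = 2.2871/0.114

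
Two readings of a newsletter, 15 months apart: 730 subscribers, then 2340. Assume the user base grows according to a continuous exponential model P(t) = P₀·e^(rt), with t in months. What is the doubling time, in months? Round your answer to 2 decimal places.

doubling time ≈ 8.93 months

r = ln(2340/730) / 15 = ln(3.20548) / 15 ≈ 0.077657 per month
doubling time = ln 2 / |r| = 0.69315 / 0.077657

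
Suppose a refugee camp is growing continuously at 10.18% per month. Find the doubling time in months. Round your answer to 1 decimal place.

doubling time ≈ 6.8 months

doubling time = ln(2) / |r| = 0.69315 / 0.1018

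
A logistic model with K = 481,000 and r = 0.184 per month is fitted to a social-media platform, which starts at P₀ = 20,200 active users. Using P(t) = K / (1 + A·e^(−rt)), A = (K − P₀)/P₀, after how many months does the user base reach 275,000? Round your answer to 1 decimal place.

t ≈ 18.6 months

A = (481000 − 20200)/20200 = 22.81188
275000 = 481000/(1 + 22.81188·e^(−0.184t)) → 1 + 22.81188·e^(−0.184t) = 1.74909
e^(−0.184t) = 0.032838 → t = ln(30.45275)/0.184 = 3.41618/0.184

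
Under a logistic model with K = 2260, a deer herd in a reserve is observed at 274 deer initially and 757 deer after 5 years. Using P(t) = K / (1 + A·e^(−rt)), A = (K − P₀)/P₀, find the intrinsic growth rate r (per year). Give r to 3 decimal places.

A = (2260 − 274)/274 = 7.24818
757 = 2260/(1 + 7.24818·e^(−r·5)) → e^(−5r) = (2.98547 − 1)/7.24818 = 0.273927
r = −ln(0.273927)/5 = 1.29489/5

r ≈ 0.259 per year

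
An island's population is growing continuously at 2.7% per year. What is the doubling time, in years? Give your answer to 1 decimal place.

doubling time = ln(2) / |r| = 0.69315 / 0.027

doubling time ≈ 25.7 years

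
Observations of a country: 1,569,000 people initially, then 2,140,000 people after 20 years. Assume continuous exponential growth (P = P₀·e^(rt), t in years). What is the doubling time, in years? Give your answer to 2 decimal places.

r = ln(2140000/1569000) / 20 = ln(1.36393) / 20 ≈ 0.015518 per year
doubling time = ln 2 / |r| = 0.69315 / 0.015518

doubling time ≈ 44.67 years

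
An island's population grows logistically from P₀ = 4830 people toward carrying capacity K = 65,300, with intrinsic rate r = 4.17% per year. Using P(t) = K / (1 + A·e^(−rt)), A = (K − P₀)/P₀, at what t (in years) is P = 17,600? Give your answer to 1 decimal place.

A = (65300 − 4830)/4830 = 12.51967
17600 = 65300/(1 + 12.51967·e^(−0.0417t)) → 1 + 12.51967·e^(−0.0417t) = 3.71023
e^(−0.0417t) = 0.216478 → t = ln(4.61942)/0.0417 = 1.53027/0.0417

t ≈ 36.7 years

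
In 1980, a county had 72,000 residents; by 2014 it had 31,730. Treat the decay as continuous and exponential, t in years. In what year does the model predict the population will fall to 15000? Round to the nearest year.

year 2045

r = ln(31730/72000) / 34 = -0.8194/34 ≈ -0.0241 per year
t = ln(15000/72000) / r = -1.56862/-0.0241 ≈ 65.09 years after 1980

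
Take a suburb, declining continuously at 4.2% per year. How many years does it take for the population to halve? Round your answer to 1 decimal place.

half-life = ln(2) / |r| = 0.69315 / 0.042

half-life ≈ 16.5 years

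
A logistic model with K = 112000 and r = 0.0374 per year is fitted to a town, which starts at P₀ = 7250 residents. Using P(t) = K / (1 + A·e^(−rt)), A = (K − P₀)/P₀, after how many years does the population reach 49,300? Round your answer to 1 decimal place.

t ≈ 65.0 years

A = (112000 − 7250)/7250 = 14.44828
49300 = 112000/(1 + 14.44828·e^(−0.0374t)) → 1 + 14.44828·e^(−0.0374t) = 2.27181
e^(−0.0374t) = 0.088025 → t = ln(11.36045)/0.0374 = 2.43014/0.0374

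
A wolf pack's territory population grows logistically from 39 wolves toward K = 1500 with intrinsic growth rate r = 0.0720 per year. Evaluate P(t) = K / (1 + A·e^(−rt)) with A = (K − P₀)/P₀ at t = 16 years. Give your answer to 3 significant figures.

≈ 117 wolves

A = (1500 − 39)/39 = 37.46154
P(16) = 1500 / (1 + 37.46154·e^(−0.072·16)) = 1500 / (1 + 37.46154·0.316004)
= 1500 / 12.838 ≈ 116.84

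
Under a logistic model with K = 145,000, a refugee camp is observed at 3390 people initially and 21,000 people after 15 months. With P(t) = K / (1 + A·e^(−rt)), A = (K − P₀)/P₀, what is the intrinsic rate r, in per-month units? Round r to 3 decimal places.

A = (145000 − 3390)/3390 = 41.77286
21000 = 145000/(1 + 41.77286·e^(−r·15)) → e^(−15r) = (6.90476 − 1)/41.77286 = 0.141354
r = −ln(0.141354)/15 = 1.95649/15

r ≈ 0.130 per month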